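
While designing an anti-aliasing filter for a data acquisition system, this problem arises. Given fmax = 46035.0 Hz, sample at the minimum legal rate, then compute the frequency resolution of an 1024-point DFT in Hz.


Step 1 — Nyquist sampling rate:
fs = 2 * fmax = 2 * 46035.0 = 92070.0 Hz

Step 2 — DFT bin spacing:
df = fs / N = 92070.0 / 1024 = 89.9121 Hz

89.9121 Hz


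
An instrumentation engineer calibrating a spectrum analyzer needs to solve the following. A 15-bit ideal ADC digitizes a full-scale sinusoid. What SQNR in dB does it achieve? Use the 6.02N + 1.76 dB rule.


Theoretical SNR for a full-scale sinusoid:
SNR = 6.02 * N + 1.76
    = 6.02 * 15 + 1.76
    = 90.3 + 1.76
    = 92.06 dB

92.06 dB


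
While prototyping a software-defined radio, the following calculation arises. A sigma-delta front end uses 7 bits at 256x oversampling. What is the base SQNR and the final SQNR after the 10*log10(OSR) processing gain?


Step 1 — baseline SQNR at Nyquist:
SQNR_base = 6.02*N + 1.76
          = 6.02*7 + 1.76
          = 43.9 dB

Step 2 — oversampling processing gain:
G = 10*log10(OSR) = 10*log10(256) = 24.08 dB

Step 3 — total:
SQNR_total = 43.9 + 24.08 = 67.98 dB

Base SQNR = 43.9 dB; oversampled SQNR = 67.98 dB


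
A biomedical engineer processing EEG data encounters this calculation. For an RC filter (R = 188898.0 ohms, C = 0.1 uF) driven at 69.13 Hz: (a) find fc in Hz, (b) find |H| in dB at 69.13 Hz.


Step 1 — cutoff frequency:
fc = 1 / (2*pi*R*C)
C = 0.1 uF = 1e-07 F
fc = 1 / (2*pi*188898.0*1e-07)
   = 8.42544 Hz

Step 2 — magnitude at f = 69.13 Hz:
|H(f)| = 1 / sqrt(1 + (f/fc)^2)
f/fc = 69.13 / 8.42544 = 8.204913
|H| = 1 / sqrt(1 + 67.320597) = 0.120983
|H|_dB = 20*log10(0.120983) = -18.35 dB

fc = 8.42544 Hz; |H(69.13 Hz)| = -18.35 dB


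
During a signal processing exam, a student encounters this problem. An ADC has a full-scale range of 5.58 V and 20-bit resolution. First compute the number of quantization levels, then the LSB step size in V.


Step 1 — number of quantization levels:
L = 2^N = 2^20 = 1048576

Step 2 — LSB step size:
delta = Vfs / L
      = 5.58 / 1048576
      = 5.32e-06 V

Levels = 1048576; step size = 5.32e-06 V


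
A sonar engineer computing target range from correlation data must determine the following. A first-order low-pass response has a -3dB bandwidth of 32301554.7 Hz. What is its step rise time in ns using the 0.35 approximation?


Rise time from bandwidth relationship:
tr = 0.35 / BW
   = 0.35 / 32301554.7
   = 1.083539177e-08 s
   = 10.8354 ns

10.8354 ns


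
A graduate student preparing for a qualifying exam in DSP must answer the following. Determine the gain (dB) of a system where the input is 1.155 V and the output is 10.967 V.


Voltage gain in dB:
G = 20 * log10(Vout / Vin)
  = 20 * log10(10.967 / 1.155)
  = 20 * log10(9.495238)
  = 20 * 0.977506
  = 19.55 dB

19.55 dB


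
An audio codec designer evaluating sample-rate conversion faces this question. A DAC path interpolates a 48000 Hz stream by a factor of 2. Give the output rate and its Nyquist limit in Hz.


Step 1 — output sample rate after interpolation by L:
fs_out = L * fs_in = 2 * 48000 = 96000 Hz

Step 2 — Nyquist frequency of the output stream:
f_Nyq = fs_out / 2 = 96000 / 2 = 48000.0 Hz

fs_out = 96000 Hz; f_Nyquist = 48000.0 Hz


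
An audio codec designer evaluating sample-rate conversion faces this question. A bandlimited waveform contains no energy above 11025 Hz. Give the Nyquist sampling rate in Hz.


The Nyquist rate is twice the maximum frequency component.
fs_min = 2 * fmax
      = 2 * 11025
      = 22050 Hz

22050


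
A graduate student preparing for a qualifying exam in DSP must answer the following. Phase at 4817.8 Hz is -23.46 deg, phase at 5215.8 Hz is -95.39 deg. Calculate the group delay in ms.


Group delay from phase difference:
tau = -d(phi)/d(omega)
d(phi) = -71.93 deg = -1.255415 rad
d(omega) = 2*pi*(5215.8 - 4817.8) = 2500.7078 rad/s
tau = -(-1.255415) / 2500.7078
    = 0.502 ms

0.502 ms


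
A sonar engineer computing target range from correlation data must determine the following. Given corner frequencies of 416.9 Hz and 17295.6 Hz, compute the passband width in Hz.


Bandwidth is the difference of -3dB frequencies:
BW = f_high - f_low
   = 17295.6 - 416.9
   = 16878.7 Hz

16878.7 Hz


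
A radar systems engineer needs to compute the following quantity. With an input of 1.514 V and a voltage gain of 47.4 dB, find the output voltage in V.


Output voltage from dB gain:
V_out = V_in * 10^(gain_dB / 20)
      = 1.514 * 10^(47.4 / 20)
      = 1.514 * 234.422882
      = 354.9162 V

354.9162 V


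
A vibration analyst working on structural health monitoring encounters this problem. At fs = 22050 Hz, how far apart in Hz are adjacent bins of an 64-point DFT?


DFT frequency resolution:
df = fs / N
   = 22050 / 64
   = 344.5312 Hz

344.5312 Hz


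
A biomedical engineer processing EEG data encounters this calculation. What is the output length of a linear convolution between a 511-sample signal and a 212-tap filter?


Linear convolution output length:
L = N + M - 1
  = 511 + 212 - 1
  = 722 samples

722


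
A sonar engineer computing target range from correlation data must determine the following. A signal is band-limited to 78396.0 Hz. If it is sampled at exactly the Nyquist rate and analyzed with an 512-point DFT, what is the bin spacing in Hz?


Step 1 — Nyquist sampling rate:
fs = 2 * fmax = 2 * 78396.0 = 156792.0 Hz

Step 2 — DFT bin spacing:
df = fs / N = 156792.0 / 512 = 306.2344 Hz

306.2344 Hz


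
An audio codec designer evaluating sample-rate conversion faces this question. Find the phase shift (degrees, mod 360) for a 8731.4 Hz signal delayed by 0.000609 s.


Phase shift from frequency and time delay:
phi = 360 * f * t_delay
    = 360 * 8731.4 * 0.000609
    = 1914.27 degrees
    mod 360 = 114.27 degrees

114.27 degrees


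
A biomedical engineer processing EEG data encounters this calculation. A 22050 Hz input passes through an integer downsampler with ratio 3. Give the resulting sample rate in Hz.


Decimation reduces the sample rate:
fs_out = fs_in / M
       = 22050 / 3
       = 7350.0 Hz

7350.0 Hz


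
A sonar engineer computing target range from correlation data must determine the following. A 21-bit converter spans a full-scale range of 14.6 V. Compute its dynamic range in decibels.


Dynamic range from full-scale to LSB:
V_min = V_max / 2^bits = 14.6 / 2^21
DR = 20 * log10(V_max / V_min)
   = 20 * log10(2^21)
   = 20 * 21 * log10(2)
   = 126.43 dB

126.43 dB


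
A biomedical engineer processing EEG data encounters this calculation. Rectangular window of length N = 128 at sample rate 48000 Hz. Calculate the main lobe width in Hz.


Main lobe width for a rectangular window:
Width = 2 * fs / N
      = 2 * 48000 / 128
      = 96000 / 128
      = 750.0 Hz

750.0 Hz


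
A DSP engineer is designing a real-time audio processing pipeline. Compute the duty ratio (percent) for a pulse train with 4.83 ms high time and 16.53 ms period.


Duty cycle as a percentage:
DC = (t_on / T) * 100
   = (4.83 / 16.53) * 100
   = 0.292196 * 100
   = 29.22 %

29.22 %


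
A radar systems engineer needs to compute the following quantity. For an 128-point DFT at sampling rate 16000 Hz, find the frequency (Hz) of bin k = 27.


Frequency of DFT bin k:
f_k = k * fs / N
    = 27 * 16000 / 128
    = 432000 / 128
    = 3375.0 Hz

3375.0 Hz


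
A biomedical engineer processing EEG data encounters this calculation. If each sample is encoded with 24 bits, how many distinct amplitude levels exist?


Number of quantization levels = 2^N
= 2^24
= 16777216

16777216


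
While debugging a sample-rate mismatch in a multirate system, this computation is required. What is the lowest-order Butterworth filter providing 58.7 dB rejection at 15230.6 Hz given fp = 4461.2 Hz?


Butterworth filter order formula:
n = log10(10^(A/10) - 1) / (2 * log10(f_stop/f_pass))
10^(58.7/10) - 1 = 741309.2413
f_stop/f_pass = 15230.6 / 4461.2 = 3.414
n = 5.5038 -> ceil = 6

6


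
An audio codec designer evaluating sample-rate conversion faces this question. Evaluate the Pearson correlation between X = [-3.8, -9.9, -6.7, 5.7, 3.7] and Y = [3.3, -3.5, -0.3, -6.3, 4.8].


Pearson correlation coefficient (population):
r = cov(X,Y) / (std(X) * std(Y))
Mean X = -2.2, Mean Y = -0.4
Cov(X,Y) = 0.314
Std(X) = 5.988656, Std(Y) = 4.126984
r = 0.0127

0.0127


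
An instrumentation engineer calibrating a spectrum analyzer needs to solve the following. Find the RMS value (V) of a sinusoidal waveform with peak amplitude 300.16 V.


RMS voltage for a sinusoidal waveform:
V_rms = V_peak / sqrt(2)
      = 300.16 / 1.414214
      = 212.245 V

212.245 V


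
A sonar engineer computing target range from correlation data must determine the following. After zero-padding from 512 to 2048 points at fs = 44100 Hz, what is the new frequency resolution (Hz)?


Frequency resolution after zero-padding:
N_padded = 512 * 4 = 2048
df = fs / N_padded
   = 44100 / 2048
   = 21.5332 Hz

21.5332 Hz


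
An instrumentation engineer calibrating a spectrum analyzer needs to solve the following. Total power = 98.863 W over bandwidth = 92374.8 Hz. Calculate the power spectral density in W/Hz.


Power spectral density:
PSD = P / BW
    = 98.863 / 92374.8
    = 0.00107024 W/Hz

0.00107024 W/Hz


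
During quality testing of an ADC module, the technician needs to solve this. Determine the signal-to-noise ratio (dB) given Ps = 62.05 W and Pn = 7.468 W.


SNR in decibels:
SNR = 10 * log10(Ps / Pn)
    = 10 * log10(62.05 / 7.468)
    = 10 * log10(8.3088)
    = 10 * 0.9195
    = 9.2 dB

9.2 dB


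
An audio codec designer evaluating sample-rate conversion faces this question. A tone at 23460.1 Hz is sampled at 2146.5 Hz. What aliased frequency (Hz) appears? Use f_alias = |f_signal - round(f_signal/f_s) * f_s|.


Compute the nearest integer multiple of fs to the signal:
n = round(23460.1 / 2146.5) = 11
f_alias = |23460.1 - 11 * 2146.5|
        = |23460.1 - 23611.5|
        = 151.4 Hz

151.4


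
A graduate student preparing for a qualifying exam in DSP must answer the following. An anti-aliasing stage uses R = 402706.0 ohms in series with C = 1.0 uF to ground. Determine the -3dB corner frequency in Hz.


Cutoff frequency of a first-order RC filter:
fc = 1 / (2 * pi * R * C)
C = 1.0 uF = 1e-06 F
fc = 1 / (2 * pi * 402706.0 * 1e-06)
   = 1 / 2.5302764223131
   = 0.395214 Hz

0.395214 Hz


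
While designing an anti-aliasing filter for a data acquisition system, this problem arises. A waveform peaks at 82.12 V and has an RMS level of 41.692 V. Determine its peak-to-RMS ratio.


Crest factor is the ratio of peak to RMS:
CF = V_peak / V_rms
   = 82.12 / 41.692
   = 1.9697

1.9697


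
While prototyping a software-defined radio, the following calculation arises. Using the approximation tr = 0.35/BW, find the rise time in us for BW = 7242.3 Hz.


Rise time from bandwidth relationship:
tr = 0.35 / BW
   = 0.35 / 7242.3
   = 4.832718888e-05 s
   = 48.3272 us

48.3272 us


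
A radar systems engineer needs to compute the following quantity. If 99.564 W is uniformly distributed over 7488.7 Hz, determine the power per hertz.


Power spectral density:
PSD = P / BW
    = 99.564 / 7488.7
    = 0.01329523 W/Hz

0.01329523 W/Hz


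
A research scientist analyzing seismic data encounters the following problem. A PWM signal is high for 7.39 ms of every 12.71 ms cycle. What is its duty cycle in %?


Duty cycle as a percentage:
DC = (t_on / T) * 100
   = (7.39 / 12.71) * 100
   = 0.581432 * 100
   = 58.14 %

58.14 %


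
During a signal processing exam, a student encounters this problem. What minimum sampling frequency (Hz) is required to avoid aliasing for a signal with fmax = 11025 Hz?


The Nyquist rate is twice the maximum frequency component.
fs_min = 2 * fmax
      = 2 * 11025
      = 22050 Hz

22050


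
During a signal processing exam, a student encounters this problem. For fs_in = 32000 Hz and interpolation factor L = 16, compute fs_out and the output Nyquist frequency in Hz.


Step 1 — output sample rate after interpolation by L:
fs_out = L * fs_in = 16 * 32000 = 512000 Hz

Step 2 — Nyquist frequency of the output stream:
f_Nyq = fs_out / 2 = 512000 / 2 = 256000.0 Hz

fs_out = 512000 Hz; f_Nyquist = 256000.0 Hz


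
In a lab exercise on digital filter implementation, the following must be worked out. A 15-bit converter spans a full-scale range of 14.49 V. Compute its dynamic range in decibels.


Dynamic range from full-scale to LSB:
V_min = V_max / 2^bits = 14.49 / 2^15
DR = 20 * log10(V_max / V_min)
   = 20 * log10(2^15)
   = 20 * 15 * log10(2)
   = 90.31 dB

90.31 dB


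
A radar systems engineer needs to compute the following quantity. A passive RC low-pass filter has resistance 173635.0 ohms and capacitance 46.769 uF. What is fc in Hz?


Cutoff frequency of a first-order RC filter:
fc = 1 / (2 * pi * R * C)
C = 46.769 uF = 4.6769e-05 F
fc = 1 / (2 * pi * 173635.0 * 4.6769e-05)
   = 1 / 51.024084814702
   = 0.019599 Hz

0.019599 Hz


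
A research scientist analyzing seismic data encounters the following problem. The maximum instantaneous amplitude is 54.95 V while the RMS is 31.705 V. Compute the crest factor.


Crest factor is the ratio of peak to RMS:
CF = V_peak / V_rms
   = 54.95 / 31.705
   = 1.7332

1.7332


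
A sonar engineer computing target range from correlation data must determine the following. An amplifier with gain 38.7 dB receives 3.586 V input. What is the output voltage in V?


Output voltage from dB gain:
V_out = V_in * 10^(gain_dB / 20)
      = 3.586 * 10^(38.7 / 20)
      = 3.586 * 86.099375
      = 308.7524 V

308.7524 V


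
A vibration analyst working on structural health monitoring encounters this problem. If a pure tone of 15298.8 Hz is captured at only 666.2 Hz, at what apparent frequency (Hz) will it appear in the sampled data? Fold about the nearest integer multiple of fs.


Compute the nearest integer multiple of fs to the signal:
n = round(15298.8 / 666.2) = 23
f_alias = |15298.8 - 23 * 666.2|
        = |15298.8 - 15322.6|
        = 23.8 Hz

23.8


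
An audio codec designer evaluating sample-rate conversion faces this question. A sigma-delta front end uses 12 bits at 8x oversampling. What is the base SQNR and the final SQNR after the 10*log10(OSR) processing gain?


Step 1 — baseline SQNR at Nyquist:
SQNR_base = 6.02*N + 1.76
          = 6.02*12 + 1.76
          = 74.0 dB

Step 2 — oversampling processing gain:
G = 10*log10(OSR) = 10*log10(8) = 9.03 dB

Step 3 — total:
SQNR_total = 74.0 + 9.03 = 83.03 dB

Base SQNR = 74.0 dB; oversampled SQNR = 83.03 dB


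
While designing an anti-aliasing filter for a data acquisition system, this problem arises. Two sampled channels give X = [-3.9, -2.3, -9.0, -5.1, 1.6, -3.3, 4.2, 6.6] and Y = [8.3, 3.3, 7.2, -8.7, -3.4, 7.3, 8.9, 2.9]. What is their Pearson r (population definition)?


Pearson correlation coefficient (population):
r = cov(X,Y) / (std(X) * std(Y))
Mean X = -1.4, Mean Y = 3.225
Cov(X,Y) = 0.34
Std(X) = 4.828043, Std(Y) = 5.879785
r = 0.012

0.012


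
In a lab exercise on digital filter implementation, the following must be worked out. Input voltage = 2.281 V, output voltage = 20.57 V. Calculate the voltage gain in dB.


Voltage gain in dB:
G = 20 * log10(Vout / Vin)
  = 20 * log10(20.57 / 2.281)
  = 20 * log10(9.017975)
  = 20 * 0.955109
  = 19.1 dB

19.1 dB


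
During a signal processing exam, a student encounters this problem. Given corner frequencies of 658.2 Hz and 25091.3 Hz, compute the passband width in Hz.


Bandwidth is the difference of -3dB frequencies:
BW = f_high - f_low
   = 25091.3 - 658.2
   = 24433.1 Hz

24433.1 Hz


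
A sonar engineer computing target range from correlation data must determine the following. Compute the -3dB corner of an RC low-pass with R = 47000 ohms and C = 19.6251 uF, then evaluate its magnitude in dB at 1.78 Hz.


Step 1 — cutoff frequency:
fc = 1 / (2*pi*R*C)
C = 19.6251 uF = 1.96251e-05 F
fc = 1 / (2*pi*47000*1.96251e-05)
   = 0.172548 Hz

Step 2 — magnitude at f = 1.78 Hz:
|H(f)| = 1 / sqrt(1 + (f/fc)^2)
f/fc = 1.78 / 0.172548 = 10.31597
|H| = 1 / sqrt(1 + 106.419237) = 0.0964848
|H|_dB = 20*log10(0.0964848) = -20.31 dB

fc = 0.172548 Hz; |H(1.78 Hz)| = -20.31 dB


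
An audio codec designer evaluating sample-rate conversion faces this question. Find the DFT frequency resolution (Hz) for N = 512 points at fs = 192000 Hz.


DFT frequency resolution:
df = fs / N
   = 192000 / 512
   = 375.0 Hz

375.0 Hz


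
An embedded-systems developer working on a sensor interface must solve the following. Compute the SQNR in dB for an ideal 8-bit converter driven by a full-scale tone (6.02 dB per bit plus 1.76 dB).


Theoretical SNR for a full-scale sinusoid:
SNR = 6.02 * N + 1.76
    = 6.02 * 8 + 1.76
    = 48.16 + 1.76
    = 49.92 dB

49.92 dB


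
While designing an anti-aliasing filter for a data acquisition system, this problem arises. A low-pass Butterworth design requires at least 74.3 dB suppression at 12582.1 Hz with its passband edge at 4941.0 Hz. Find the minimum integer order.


Butterworth filter order formula:
n = log10(10^(A/10) - 1) / (2 * log10(f_stop/f_pass))
10^(74.3/10) - 1 = 26915347.0393
f_stop/f_pass = 12582.1 / 4941.0 = 2.5465
n = 9.1516 -> ceil = 10

10


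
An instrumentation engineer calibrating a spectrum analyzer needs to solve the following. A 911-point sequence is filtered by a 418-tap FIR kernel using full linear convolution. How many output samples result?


Linear convolution output length:
L = N + M - 1
  = 911 + 418 - 1
  = 1328 samples

1328


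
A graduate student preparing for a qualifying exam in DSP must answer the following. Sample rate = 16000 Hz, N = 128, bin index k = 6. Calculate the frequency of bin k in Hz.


Frequency of DFT bin k:
f_k = k * fs / N
    = 6 * 16000 / 128
    = 96000 / 128
    = 750.0 Hz

750.0 Hz


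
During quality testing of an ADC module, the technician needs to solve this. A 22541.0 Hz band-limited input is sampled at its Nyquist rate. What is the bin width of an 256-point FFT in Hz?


Step 1 — Nyquist sampling rate:
fs = 2 * fmax = 2 * 22541.0 = 45082.0 Hz

Step 2 — DFT bin spacing:
df = fs / N = 45082.0 / 256 = 176.1016 Hz

176.1016 Hz


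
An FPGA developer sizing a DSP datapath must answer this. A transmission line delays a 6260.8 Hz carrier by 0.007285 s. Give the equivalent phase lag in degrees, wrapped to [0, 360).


Phase shift from frequency and time delay:
phi = 360 * f * t_delay
    = 360 * 6260.8 * 0.007285
    = 16419.57 degrees
    mod 360 = 219.57 degrees

219.57 degrees


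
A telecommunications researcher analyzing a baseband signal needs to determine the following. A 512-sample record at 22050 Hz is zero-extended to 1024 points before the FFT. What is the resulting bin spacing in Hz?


Frequency resolution after zero-padding:
N_padded = 512 * 2 = 1024
df = fs / N_padded
   = 22050 / 1024
   = 21.5332 Hz

21.5332 Hz


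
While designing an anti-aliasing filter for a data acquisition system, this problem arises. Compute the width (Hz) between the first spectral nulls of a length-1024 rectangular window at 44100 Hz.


Main lobe width for a rectangular window:
Width = 2 * fs / N
      = 2 * 44100 / 1024
      = 88200 / 1024
      = 86.133 Hz

86.133 Hz


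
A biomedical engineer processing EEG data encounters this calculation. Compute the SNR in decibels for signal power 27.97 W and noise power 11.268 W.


SNR in decibels:
SNR = 10 * log10(Ps / Pn)
    = 10 * log10(27.97 / 11.268)
    = 10 * log10(2.4823)
    = 10 * 0.3948
    = 3.95 dB

3.95 dB


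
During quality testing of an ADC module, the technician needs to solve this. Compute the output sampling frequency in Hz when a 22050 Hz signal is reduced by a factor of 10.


Decimation reduces the sample rate:
fs_out = fs_in / M
       = 22050 / 10
       = 2205.0 Hz

2205.0 Hz


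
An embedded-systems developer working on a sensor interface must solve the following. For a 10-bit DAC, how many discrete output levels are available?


Number of quantization levels = 2^N
= 2^10
= 1024

1024


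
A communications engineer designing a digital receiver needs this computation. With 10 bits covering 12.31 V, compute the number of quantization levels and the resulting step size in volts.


Step 1 — number of quantization levels:
L = 2^N = 2^10 = 1024

Step 2 — LSB step size:
delta = Vfs / L
      = 12.31 / 1024
      = 0.01202148 V

Levels = 1024; step size = 0.01202148 V


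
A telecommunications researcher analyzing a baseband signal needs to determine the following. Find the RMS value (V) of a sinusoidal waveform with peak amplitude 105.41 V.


RMS voltage for a sinusoidal waveform:
V_rms = V_peak / sqrt(2)
      = 105.41 / 1.414214
      = 74.536 V

74.536 V


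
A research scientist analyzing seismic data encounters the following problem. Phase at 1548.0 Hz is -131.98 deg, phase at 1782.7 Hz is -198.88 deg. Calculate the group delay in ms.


Group delay from phase difference:
tau = -d(phi)/d(omega)
d(phi) = -66.9 deg = -1.167625 rad
d(omega) = 2*pi*(1782.7 - 1548.0) = 1474.6636 rad/s
tau = -(-1.167625) / 1474.6636
    = 0.7918 ms

0.7918 ms


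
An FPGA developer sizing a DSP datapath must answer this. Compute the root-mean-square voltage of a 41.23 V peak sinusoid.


RMS voltage for a sinusoidal waveform:
V_rms = V_peak / sqrt(2)
      = 41.23 / 1.414214
      = 29.154 V

29.154 V


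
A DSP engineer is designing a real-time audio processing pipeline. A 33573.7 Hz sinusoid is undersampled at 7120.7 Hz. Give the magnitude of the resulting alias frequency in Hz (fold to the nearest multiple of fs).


Compute the nearest integer multiple of fs to the signal:
n = round(33573.7 / 7120.7) = 5
f_alias = |33573.7 - 5 * 7120.7|
        = |33573.7 - 35603.5|
        = 2029.8 Hz

2029.8


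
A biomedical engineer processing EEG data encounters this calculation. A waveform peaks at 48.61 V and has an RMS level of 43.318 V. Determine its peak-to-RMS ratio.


Crest factor is the ratio of peak to RMS:
CF = V_peak / V_rms
   = 48.61 / 43.318
   = 1.1222

1.1222


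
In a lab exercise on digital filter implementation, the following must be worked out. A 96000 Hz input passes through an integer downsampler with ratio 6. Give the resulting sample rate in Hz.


Decimation reduces the sample rate:
fs_out = fs_in / M
       = 96000 / 6
       = 16000.0 Hz

16000.0 Hz


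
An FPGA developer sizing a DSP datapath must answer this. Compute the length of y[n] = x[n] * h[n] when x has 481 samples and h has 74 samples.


Linear convolution output length:
L = N + M - 1
  = 481 + 74 - 1
  = 554 samples

554


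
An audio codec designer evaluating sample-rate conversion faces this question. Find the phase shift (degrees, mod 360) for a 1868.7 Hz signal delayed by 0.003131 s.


Phase shift from frequency and time delay:
phi = 360 * f * t_delay
    = 360 * 1868.7 * 0.003131
    = 2106.32 degrees
    mod 360 = 306.32 degrees

306.32 degrees


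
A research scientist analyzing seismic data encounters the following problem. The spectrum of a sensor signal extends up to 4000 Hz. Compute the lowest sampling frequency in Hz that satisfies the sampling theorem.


The Nyquist rate is twice the maximum frequency component.
fs_min = 2 * fmax
      = 2 * 4000
      = 8000 Hz

8000


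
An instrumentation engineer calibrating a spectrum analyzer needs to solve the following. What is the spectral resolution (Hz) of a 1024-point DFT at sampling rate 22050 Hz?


DFT frequency resolution:
df = fs / N
   = 22050 / 1024
   = 21.5332 Hz

21.5332 Hz


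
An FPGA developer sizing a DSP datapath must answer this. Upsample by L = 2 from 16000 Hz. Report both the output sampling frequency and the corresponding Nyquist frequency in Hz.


Step 1 — output sample rate after interpolation by L:
fs_out = L * fs_in = 2 * 16000 = 32000 Hz

Step 2 — Nyquist frequency of the output stream:
f_Nyq = fs_out / 2 = 32000 / 2 = 16000.0 Hz

fs_out = 32000 Hz; f_Nyquist = 16000.0 Hz


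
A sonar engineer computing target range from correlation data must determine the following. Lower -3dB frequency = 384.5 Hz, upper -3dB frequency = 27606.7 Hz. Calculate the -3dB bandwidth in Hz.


Bandwidth is the difference of -3dB frequencies:
BW = f_high - f_low
   = 27606.7 - 384.5
   = 27222.2 Hz

27222.2 Hz


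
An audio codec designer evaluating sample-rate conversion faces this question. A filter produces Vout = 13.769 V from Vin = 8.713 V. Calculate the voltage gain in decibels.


Voltage gain in dB:
G = 20 * log10(Vout / Vin)
  = 20 * log10(13.769 / 8.713)
  = 20 * log10(1.580282)
  = 20 * 0.198735
  = 3.97 dB

3.97 dB


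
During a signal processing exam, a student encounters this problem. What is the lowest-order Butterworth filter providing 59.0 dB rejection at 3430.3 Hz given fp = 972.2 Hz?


Butterworth filter order formula:
n = log10(10^(A/10) - 1) / (2 * log10(f_stop/f_pass))
10^(59.0/10) - 1 = 794327.2347
f_stop/f_pass = 3430.3 / 972.2 = 3.5284
n = 5.3874 -> ceil = 6

6


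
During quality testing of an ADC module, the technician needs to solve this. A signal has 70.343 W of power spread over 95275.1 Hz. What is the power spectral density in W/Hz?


Power spectral density:
PSD = P / BW
    = 70.343 / 95275.1
    = 0.00073831 W/Hz

0.00073831 W/Hz


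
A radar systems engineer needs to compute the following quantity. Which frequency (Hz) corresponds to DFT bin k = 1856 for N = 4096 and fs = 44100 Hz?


Frequency of DFT bin k:
f_k = k * fs / N
    = 1856 * 44100 / 4096
    = 81849600 / 4096
    = 19982.812 Hz

19982.812 Hz


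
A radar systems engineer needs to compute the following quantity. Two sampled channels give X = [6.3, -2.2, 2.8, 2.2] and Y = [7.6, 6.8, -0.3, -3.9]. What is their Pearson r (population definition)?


Pearson correlation coefficient (population):
r = cov(X,Y) / (std(X) * std(Y))
Mean X = 2.275, Mean Y = 2.55
Cov(X,Y) = 0.07375
Std(X) = 3.021072, Std(Y) = 4.829337
r = 0.0051

0.0051


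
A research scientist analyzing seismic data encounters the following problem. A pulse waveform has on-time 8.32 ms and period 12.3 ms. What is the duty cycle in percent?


Duty cycle as a percentage:
DC = (t_on / T) * 100
   = (8.32 / 12.3) * 100
   = 0.676423 * 100
   = 67.64 %

67.64 %


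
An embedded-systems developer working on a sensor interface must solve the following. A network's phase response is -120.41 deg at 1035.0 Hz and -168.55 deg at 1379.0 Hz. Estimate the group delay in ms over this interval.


Group delay from phase difference:
tau = -d(phi)/d(omega)
d(phi) = -48.14 deg = -0.840202 rad
d(omega) = 2*pi*(1379.0 - 1035.0) = 2161.4157 rad/s
tau = -(-0.840202) / 2161.4157
    = 0.3887 ms

0.3887 ms


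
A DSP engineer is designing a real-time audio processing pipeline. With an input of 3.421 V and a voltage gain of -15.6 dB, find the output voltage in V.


Output voltage from dB gain:
V_out = V_in * 10^(gain_dB / 20)
      = 3.421 * 10^(-15.6 / 20)
      = 3.421 * 0.165959
      = 0.5677 V

0.5677 V


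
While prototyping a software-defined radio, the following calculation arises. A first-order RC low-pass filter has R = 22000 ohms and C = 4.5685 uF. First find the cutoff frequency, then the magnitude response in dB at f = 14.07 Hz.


Step 1 — cutoff frequency:
fc = 1 / (2*pi*R*C)
C = 4.5685 uF = 4.5685e-06 F
fc = 1 / (2*pi*22000*4.5685e-06)
   = 1.58352 Hz

Step 2 — magnitude at f = 14.07 Hz:
|H(f)| = 1 / sqrt(1 + (f/fc)^2)
f/fc = 14.07 / 1.58352 = 8.885268
|H| = 1 / sqrt(1 + 78.947987) = 0.1118398
|H|_dB = 20*log10(0.1118398) = -19.03 dB

fc = 1.58352 Hz; |H(14.07 Hz)| = -19.03 dB


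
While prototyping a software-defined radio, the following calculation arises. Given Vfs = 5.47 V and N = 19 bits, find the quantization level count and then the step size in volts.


Step 1 — number of quantization levels:
L = 2^N = 2^19 = 524288

Step 2 — LSB step size:
delta = Vfs / L
      = 5.47 / 524288
      = 1.043e-05 V

Levels = 524288; step size = 1.043e-05 V


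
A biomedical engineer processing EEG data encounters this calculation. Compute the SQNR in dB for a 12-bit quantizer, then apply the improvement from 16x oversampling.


Step 1 — baseline SQNR at Nyquist:
SQNR_base = 6.02*N + 1.76
          = 6.02*12 + 1.76
          = 74.0 dB

Step 2 — oversampling processing gain:
G = 10*log10(OSR) = 10*log10(16) = 12.04 dB

Step 3 — total:
SQNR_total = 74.0 + 12.04 = 86.04 dB

Base SQNR = 74.0 dB; oversampled SQNR = 86.04 dB


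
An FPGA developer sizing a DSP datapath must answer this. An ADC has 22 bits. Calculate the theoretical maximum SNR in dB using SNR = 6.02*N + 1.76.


Theoretical SNR for a full-scale sinusoid:
SNR = 6.02 * N + 1.76
    = 6.02 * 22 + 1.76
    = 132.44 + 1.76
    = 134.2 dB

134.2 dB


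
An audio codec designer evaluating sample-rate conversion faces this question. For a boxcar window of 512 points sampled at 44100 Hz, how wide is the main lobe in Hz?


Main lobe width for a rectangular window:
Width = 2 * fs / N
      = 2 * 44100 / 512
      = 88200 / 512
      = 172.266 Hz

172.266 Hz


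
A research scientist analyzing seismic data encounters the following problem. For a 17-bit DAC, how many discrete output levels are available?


Number of quantization levels = 2^N
= 2^17
= 131072

131072


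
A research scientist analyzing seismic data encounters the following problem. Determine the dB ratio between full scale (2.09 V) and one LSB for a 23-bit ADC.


Dynamic range from full-scale to LSB:
V_min = V_max / 2^bits = 2.09 / 2^23
DR = 20 * log10(V_max / V_min)
   = 20 * log10(2^23)
   = 20 * 23 * log10(2)
   = 138.47 dB

138.47 dB


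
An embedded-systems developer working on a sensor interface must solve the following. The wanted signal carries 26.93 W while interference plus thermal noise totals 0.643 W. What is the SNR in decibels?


SNR in decibels:
SNR = 10 * log10(Ps / Pn)
    = 10 * log10(26.93 / 0.643)
    = 10 * log10(41.8818)
    = 10 * 1.622
    = 16.22 dB

16.22 dB


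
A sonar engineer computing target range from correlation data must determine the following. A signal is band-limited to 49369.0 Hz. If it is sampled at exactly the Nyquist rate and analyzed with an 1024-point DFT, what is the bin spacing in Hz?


Step 1 — Nyquist sampling rate:
fs = 2 * fmax = 2 * 49369.0 = 98738.0 Hz

Step 2 — DFT bin spacing:
df = fs / N = 98738.0 / 1024 = 96.4238 Hz

96.4238 Hz


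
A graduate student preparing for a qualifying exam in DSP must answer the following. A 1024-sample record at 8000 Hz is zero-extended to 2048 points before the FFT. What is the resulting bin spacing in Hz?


Frequency resolution after zero-padding:
N_padded = 1024 * 2 = 2048
df = fs / N_padded
   = 8000 / 2048
   = 3.9062 Hz

3.9062 Hz


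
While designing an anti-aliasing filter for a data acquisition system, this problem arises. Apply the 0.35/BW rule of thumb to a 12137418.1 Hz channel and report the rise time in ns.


Rise time from bandwidth relationship:
tr = 0.35 / BW
   = 0.35 / 12137418.1
   = 2.883644587e-08 s
   = 28.8364 ns

28.8364 ns


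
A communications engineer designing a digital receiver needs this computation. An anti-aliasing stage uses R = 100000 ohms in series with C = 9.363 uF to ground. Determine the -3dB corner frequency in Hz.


Cutoff frequency of a first-order RC filter:
fc = 1 / (2 * pi * R * C)
C = 9.363 uF = 9.363e-06 F
fc = 1 / (2 * pi * 100000 * 9.363e-06)
   = 1 / 5.8829464031122
   = 0.169983 Hz

0.169983 Hz


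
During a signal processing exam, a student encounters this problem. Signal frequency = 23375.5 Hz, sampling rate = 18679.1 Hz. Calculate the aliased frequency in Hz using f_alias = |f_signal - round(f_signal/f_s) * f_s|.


Compute the nearest integer multiple of fs to the signal:
n = round(23375.5 / 18679.1) = 1
f_alias = |23375.5 - 1 * 18679.1|
        = |23375.5 - 18679.1|
        = 4696.4 Hz

4696.4


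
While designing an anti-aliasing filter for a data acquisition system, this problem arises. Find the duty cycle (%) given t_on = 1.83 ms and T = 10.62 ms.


Duty cycle as a percentage:
DC = (t_on / T) * 100
   = (1.83 / 10.62) * 100
   = 0.172316 * 100
   = 17.23 %

17.23 %


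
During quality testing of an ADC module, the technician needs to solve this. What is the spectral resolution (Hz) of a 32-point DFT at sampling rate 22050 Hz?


DFT frequency resolution:
df = fs / N
   = 22050 / 32
   = 689.0625 Hz

689.0625 Hz


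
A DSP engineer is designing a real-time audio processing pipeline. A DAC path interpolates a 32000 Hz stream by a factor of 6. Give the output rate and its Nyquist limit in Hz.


Step 1 — output sample rate after interpolation by L:
fs_out = L * fs_in = 6 * 32000 = 192000 Hz

Step 2 — Nyquist frequency of the output stream:
f_Nyq = fs_out / 2 = 192000 / 2 = 96000.0 Hz

fs_out = 192000 Hz; f_Nyquist = 96000.0 Hz


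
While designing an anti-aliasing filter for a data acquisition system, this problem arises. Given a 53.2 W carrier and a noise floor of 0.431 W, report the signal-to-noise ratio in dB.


SNR in decibels:
SNR = 10 * log10(Ps / Pn)
    = 10 * log10(53.2 / 0.431)
    = 10 * log10(123.4339)
    = 10 * 2.0914
    = 20.91 dB

20.91 dB


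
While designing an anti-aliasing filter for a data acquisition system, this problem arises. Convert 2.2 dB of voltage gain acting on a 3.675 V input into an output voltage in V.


Output voltage from dB gain:
V_out = V_in * 10^(gain_dB / 20)
      = 3.675 * 10^(2.2 / 20)
      = 3.675 * 1.28825
      = 4.7343 V

4.7343 V


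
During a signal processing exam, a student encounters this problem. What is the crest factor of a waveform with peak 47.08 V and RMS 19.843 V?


Crest factor is the ratio of peak to RMS:
CF = V_peak / V_rms
   = 47.08 / 19.843
   = 2.3726

2.3726


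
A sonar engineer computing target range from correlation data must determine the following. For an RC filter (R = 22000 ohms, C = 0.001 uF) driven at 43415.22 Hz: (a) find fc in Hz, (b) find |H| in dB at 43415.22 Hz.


Step 1 — cutoff frequency:
fc = 1 / (2*pi*R*C)
C = 0.001 uF = 1e-09 F
fc = 1 / (2*pi*22000*1e-09)
   = 7234.316 Hz

Step 2 — magnitude at f = 43415.22 Hz:
|H(f)| = 1 / sqrt(1 + (f/fc)^2)
f/fc = 43415.22 / 7234.316 = 6.001289
|H| = 1 / sqrt(1 + 36.01547) = 0.1643646
|H|_dB = 20*log10(0.1643646) = -15.68 dB

fc = 7234.316 Hz; |H(43415.22 Hz)| = -15.68 dB


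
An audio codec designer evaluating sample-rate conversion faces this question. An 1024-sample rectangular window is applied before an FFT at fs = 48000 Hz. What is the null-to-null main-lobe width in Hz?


Main lobe width for a rectangular window:
Width = 2 * fs / N
      = 2 * 48000 / 1024
      = 96000 / 1024
      = 93.75 Hz

93.75 Hz


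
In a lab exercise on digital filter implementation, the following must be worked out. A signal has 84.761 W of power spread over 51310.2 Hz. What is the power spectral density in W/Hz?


Power spectral density:
PSD = P / BW
    = 84.761 / 51310.2
    = 0.00165193 W/Hz

0.00165193 W/Hz


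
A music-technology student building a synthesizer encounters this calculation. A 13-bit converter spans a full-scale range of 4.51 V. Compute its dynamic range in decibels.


Dynamic range from full-scale to LSB:
V_min = V_max / 2^bits = 4.51 / 2^13
DR = 20 * log10(V_max / V_min)
   = 20 * log10(2^13)
   = 20 * 13 * log10(2)
   = 78.27 dB

78.27 dB


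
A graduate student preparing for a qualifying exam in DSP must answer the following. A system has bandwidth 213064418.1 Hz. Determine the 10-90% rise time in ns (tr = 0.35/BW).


Rise time from bandwidth relationship:
tr = 0.35 / BW
   = 0.35 / 213064418.1
   = 1.642695684e-09 s
   = 1.6427 ns

1.6427 ns


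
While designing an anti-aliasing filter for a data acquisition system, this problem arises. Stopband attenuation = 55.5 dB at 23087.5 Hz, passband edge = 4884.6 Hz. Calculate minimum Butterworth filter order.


Butterworth filter order formula:
n = log10(10^(A/10) - 1) / (2 * log10(f_stop/f_pass))
10^(55.5/10) - 1 = 354812.3892
f_stop/f_pass = 23087.5 / 4884.6 = 4.7266
n = 4.1139 -> ceil = 5

5


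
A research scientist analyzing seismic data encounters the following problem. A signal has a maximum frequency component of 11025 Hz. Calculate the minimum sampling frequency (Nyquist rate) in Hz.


The Nyquist rate is twice the maximum frequency component.
fs_min = 2 * fmax
      = 2 * 11025
      = 22050 Hz

22050


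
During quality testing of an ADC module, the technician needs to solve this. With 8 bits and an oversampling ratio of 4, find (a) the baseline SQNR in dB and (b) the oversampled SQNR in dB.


Step 1 — baseline SQNR at Nyquist:
SQNR_base = 6.02*N + 1.76
          = 6.02*8 + 1.76
          = 49.92 dB

Step 2 — oversampling processing gain:
G = 10*log10(OSR) = 10*log10(4) = 6.02 dB

Step 3 — total:
SQNR_total = 49.92 + 6.02 = 55.94 dB

Base SQNR = 49.92 dB; oversampled SQNR = 55.94 dB


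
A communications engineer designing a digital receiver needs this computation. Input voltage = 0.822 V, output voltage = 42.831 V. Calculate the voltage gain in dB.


Voltage gain in dB:
G = 20 * log10(Vout / Vin)
  = 20 * log10(42.831 / 0.822)
  = 20 * log10(52.105839)
  = 20 * 1.716886
  = 34.34 dB

34.34 dB


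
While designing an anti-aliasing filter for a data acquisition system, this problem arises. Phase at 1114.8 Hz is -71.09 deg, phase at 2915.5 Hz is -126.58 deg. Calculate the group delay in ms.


Group delay from phase difference:
tau = -d(phi)/d(omega)
d(phi) = -55.49 deg = -0.968483 rad
d(omega) = 2*pi*(2915.5 - 1114.8) = 11314.1318 rad/s
tau = -(-0.968483) / 11314.1318
    = 0.0856 ms

0.0856 ms


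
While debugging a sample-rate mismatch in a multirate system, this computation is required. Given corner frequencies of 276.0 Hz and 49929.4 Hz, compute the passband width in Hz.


Bandwidth is the difference of -3dB frequencies:
BW = f_high - f_low
   = 49929.4 - 276.0
   = 49653.4 Hz

49653.4 Hz


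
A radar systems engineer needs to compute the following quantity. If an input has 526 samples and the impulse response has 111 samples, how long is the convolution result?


Linear convolution output length:
L = N + M - 1
  = 526 + 111 - 1
  = 636 samples

636


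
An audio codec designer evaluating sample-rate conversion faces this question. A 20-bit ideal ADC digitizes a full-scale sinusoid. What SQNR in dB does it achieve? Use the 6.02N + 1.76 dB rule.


Theoretical SNR for a full-scale sinusoid:
SNR = 6.02 * N + 1.76
    = 6.02 * 20 + 1.76
    = 120.4 + 1.76
    = 122.16 dB

122.16 dB


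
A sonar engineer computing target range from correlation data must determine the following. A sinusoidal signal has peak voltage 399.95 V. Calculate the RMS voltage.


RMS voltage for a sinusoidal waveform:
V_rms = V_peak / sqrt(2)
      = 399.95 / 1.414214
      = 282.807 V

282.807 V


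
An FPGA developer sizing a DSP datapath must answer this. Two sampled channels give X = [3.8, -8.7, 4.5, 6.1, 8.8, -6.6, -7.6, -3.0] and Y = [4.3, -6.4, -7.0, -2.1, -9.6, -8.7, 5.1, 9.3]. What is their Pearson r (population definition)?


Pearson correlation coefficient (population):
r = cov(X,Y) / (std(X) * std(Y))
Mean X = -0.3375, Mean Y = -1.8875
Cov(X,Y) = -8.888281
Std(X) = 6.465667, Std(Y) = 6.751933
r = -0.2036

-0.2036


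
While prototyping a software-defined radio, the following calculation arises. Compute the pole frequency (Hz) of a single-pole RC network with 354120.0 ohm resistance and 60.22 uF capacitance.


Cutoff frequency of a first-order RC filter:
fc = 1 / (2 * pi * R * C)
C = 60.22 uF = 6.022e-05 F
fc = 1 / (2 * pi * 354120.0 * 6.022e-05)
   = 1 / 133.98959520652
   = 0.007463 Hz

0.007463 Hz
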